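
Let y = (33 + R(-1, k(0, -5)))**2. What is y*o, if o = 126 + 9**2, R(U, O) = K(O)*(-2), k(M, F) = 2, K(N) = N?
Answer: 174087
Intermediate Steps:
R(U, O) = -2*O (R(U, O) = O*(-2) = -2*O)
y = 841 (y = (33 - 2*2)**2 = (33 - 4)**2 = 29**2 = 841)
o = 207 (o = 126 + 81 = 207)
y*o = 841*207 = 174087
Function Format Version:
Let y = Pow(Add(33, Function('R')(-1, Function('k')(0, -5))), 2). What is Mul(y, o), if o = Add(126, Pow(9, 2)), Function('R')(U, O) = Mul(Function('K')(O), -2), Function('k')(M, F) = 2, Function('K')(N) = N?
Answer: 174087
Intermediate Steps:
Function('R')(U, O) = Mul(-2, O) (Function('R')(U, O) = Mul(O, -2) = Mul(-2, O))
y = 841 (y = Pow(Add(33, Mul(-2, 2)), 2) = Pow(Add(33, -4), 2) = Pow(29, 2) = 841)
o = 207 (o = Add(126, 81) = 207)
Mul(y, o) = Mul(841, 207) = 174087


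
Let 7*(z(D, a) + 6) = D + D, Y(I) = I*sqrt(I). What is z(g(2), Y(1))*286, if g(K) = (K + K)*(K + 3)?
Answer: -572/7 ≈ -81.714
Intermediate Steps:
Y(I) = I**(3/2)
g(K) = 2*K*(3 + K) (g(K) = (2*K)*(3 + K) = 2*K*(3 + K))
z(D, a) = -6 + 2*D/7 (z(D, a) = -6 + (D + D)/7 = -6 + (2*D)/7 = -6 + 2*D/7)
z(g(2), Y(1))*286 = (-6 + 2*(2*2*(3 + 2))/7)*286 = (-6 + 2*(2*2*5)/7)*286 = (-6 + (2/7)*20)*286 = (-6 + 40/7)*286 = -2/7*286 = -572/7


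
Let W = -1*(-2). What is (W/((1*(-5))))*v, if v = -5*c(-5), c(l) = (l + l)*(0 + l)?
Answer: 100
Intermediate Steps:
c(l) = 2*l² (c(l) = (2*l)*l = 2*l²)
W = 2
v = -250 (v = -10*(-5)² = -10*25 = -5*50 = -250)
(W/((1*(-5))))*v = (2/((1*(-5))))*(-250) = (2/(-5))*(-250) = (2*(-⅕))*(-250) = -⅖*(-250) = 100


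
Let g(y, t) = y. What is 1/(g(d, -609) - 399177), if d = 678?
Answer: -1/398499 ≈ -2.5094e-6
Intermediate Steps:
1/(g(d, -609) - 399177) = 1/(678 - 399177) = 1/(-398499) = -1/398499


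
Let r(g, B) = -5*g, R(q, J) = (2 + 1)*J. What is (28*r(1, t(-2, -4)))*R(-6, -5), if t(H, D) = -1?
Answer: 2100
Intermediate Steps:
R(q, J) = 3*J
(28*r(1, t(-2, -4)))*R(-6, -5) = (28*(-5*1))*(3*(-5)) = (28*(-5))*(-15) = -140*(-15) = 2100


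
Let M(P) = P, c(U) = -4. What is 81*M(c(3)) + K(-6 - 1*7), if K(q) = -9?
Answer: -333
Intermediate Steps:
81*M(c(3)) + K(-6 - 1*7) = 81*(-4) - 9 = -324 - 9 = -333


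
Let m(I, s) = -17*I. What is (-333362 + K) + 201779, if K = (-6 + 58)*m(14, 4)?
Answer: -143959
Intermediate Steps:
K = -12376 (K = (-6 + 58)*(-17*14) = 52*(-238) = -12376)
(-333362 + K) + 201779 = (-333362 - 12376) + 201779 = -345738 + 201779 = -143959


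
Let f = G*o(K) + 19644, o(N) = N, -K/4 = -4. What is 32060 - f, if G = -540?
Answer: 21056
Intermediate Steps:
K = 16 (K = -4*(-4) = 16)
f = 11004 (f = -540*16 + 19644 = -8640 + 19644 = 11004)
32060 - f = 32060 - 1*11004 = 32060 - 11004 = 21056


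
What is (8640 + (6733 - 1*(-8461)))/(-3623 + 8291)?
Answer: 11917/2334 ≈ 5.1058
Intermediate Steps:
(8640 + (6733 - 1*(-8461)))/(-3623 + 8291) = (8640 + (6733 + 8461))/4668 = (8640 + 15194)*(1/4668) = 23834*(1/4668) = 11917/2334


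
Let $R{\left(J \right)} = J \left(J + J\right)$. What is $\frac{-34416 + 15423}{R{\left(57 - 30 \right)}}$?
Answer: $- \frac{6331}{486} \approx -13.027$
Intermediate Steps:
$R{\left(J \right)} = 2 J^{2}$ ($R{\left(J \right)} = J 2 J = 2 J^{2}$)
$\frac{-34416 + 15423}{R{\left(57 - 30 \right)}} = \frac{-34416 + 15423}{2 \left(57 - 30\right)^{2}} = - \frac{18993}{2 \left(57 - 30\right)^{2}} = - \frac{18993}{2 \cdot 27^{2}} = - \frac{18993}{2 \cdot 729} = - \frac{18993}{1458} = \left(-18993\right) \frac{1}{1458} = - \frac{6331}{486}$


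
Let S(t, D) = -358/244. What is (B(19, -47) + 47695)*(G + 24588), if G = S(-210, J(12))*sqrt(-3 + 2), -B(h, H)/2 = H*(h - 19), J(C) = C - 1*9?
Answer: 1172724660 - 8537405*I/122 ≈ 1.1727e+9 - 69979.0*I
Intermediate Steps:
J(C) = -9 + C (J(C) = C - 9 = -9 + C)
B(h, H) = -2*H*(-19 + h) (B(h, H) = -2*H*(h - 19) = -2*H*(-19 + h))
S(t, D) = -179/122 (S(t, D) = -358*1/244 = -179/122)
G = -179*I/122 (G = -179*sqrt(-3 + 2)/122 = -179*I/122 ≈ -1.4672*I)
(B(19, -47) + 47695)*(G + 24588) = (2*(-47)*(19 - 1*19) + 47695)*(-179*I/122 + 24588) = (2*(-47)*(19 - 19) + 47695)*(24588 - 179*I/122) = (2*(-47)*0 + 47695)*(24588 - 179*I/122) = (0 + 47695)*(24588 - 179*I/122) = 47695*(24588 - 179*I/122) = 1172724660 - 8537405*I/122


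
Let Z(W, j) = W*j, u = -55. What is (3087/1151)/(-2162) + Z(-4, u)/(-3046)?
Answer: -278432321/3789927626 ≈ -0.073466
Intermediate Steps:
(3087/1151)/(-2162) + Z(-4, u)/(-3046) = (3087/1151)/(-2162) - 4*(-55)/(-3046) = (3087*(1/1151))*(-1/2162) + 220*(-1/3046) = (3087/1151)*(-1/2162) - 110/1523 = -3087/2488462 - 110/1523 = -278432321/3789927626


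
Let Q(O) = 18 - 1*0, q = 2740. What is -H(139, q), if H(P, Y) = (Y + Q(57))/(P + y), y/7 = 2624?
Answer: -2758/18507 ≈ -0.14902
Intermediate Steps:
Q(O) = 18 (Q(O) = 18 + 0 = 18)
y = 18368 (y = 7*2624 = 18368)
H(P, Y) = (18 + Y)/(18368 + P) (H(P, Y) = (Y + 18)/(P + 18368) = (18 + Y)/(18368 + P))
-H(139, q) = -(18 + 2740)/(18368 + 139) = -2758/18507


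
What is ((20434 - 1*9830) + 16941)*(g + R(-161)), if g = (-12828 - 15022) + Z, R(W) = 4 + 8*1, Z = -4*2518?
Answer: -1044230950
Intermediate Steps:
Z = -10072
R(W) = 12 (R(W) = 4 + 8 = 12)
g = -37922 (g = (-12828 - 15022) - 10072 = -27850 - 10072 = -37922)
((20434 - 1*9830) + 16941)*(g + R(-161)) = ((20434 - 1*9830) + 16941)*(-37922 + 12) = ((20434 - 9830) + 16941)*(-37910) = (10604 + 16941)*(-37910) = 27545*(-37910) = -1044230950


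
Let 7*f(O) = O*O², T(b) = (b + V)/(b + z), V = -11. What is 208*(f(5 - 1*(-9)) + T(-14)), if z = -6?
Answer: 81796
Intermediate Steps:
T(b) = (-11 + b)/(-6 + b) (T(b) = (b - 11)/(b - 6) = (-11 + b)/(-6 + b))
f(O) = O³/7 (f(O) = (O*O²)/7 = O³/7)
208*(f(5 - 1*(-9)) + T(-14)) = 208*((5 - 1*(-9))³/7 + (-11 - 14)/(-6 - 14)) = 208*((5 + 9)³/7 - 25/(-20)) = 208*((⅐)*14³ - 1/20*(-25)) = 208*((⅐)*2744 + 5/4) = 208*(392 + 5/4) = 208*(1573/4) = 81796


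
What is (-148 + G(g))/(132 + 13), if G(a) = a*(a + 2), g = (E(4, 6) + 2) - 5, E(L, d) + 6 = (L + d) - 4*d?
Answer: 67/29 ≈ 2.3103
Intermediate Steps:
E(L, d) = -6 + L - 3*d (E(L, d) = -6 + ((L + d) - 4*d) = -6 + (L - 3*d) = -6 + L - 3*d)
g = -23 (g = ((-6 + 4 - 3*6) + 2) - 5 = ((-6 + 4 - 18) + 2) - 5 = (-20 + 2) - 5 = -18 - 5 = -23)
G(a) = a*(2 + a)
(-148 + G(g))/(132 + 13) = (-148 - 23*(2 - 23))/(132 + 13) = (-148 - 23*(-21))/145 = (-148 + 483)/145 = (1/145)*335 = 67/29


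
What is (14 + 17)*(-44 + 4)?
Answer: -1240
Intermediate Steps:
(14 + 17)*(-44 + 4) = 31*(-40) = -1240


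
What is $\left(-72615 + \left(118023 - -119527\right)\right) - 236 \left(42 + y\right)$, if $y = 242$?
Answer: $97911$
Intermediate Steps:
$\left(-72615 + \left(118023 - -119527\right)\right) - 236 \left(42 + y\right) = \left(-72615 + \left(118023 - -119527\right)\right) - 236 \left(42 + 242\right) = \left(-72615 + \left(118023 + 119527\right)\right) - 67024 = \left(-72615 + 237550\right) - 67024 = 164935 - 67024 = 97911$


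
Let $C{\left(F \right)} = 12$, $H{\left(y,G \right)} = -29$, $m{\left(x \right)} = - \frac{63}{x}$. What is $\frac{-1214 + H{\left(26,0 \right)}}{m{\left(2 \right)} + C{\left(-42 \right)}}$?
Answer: $\frac{2486}{39} \approx 63.744$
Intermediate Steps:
$\frac{-1214 + H{\left(26,0 \right)}}{m{\left(2 \right)} + C{\left(-42 \right)}} = \frac{-1214 - 29}{- \frac{63}{2} + 12} = - \frac{1243}{\left(-63\right) \frac{1}{2} + 12} = - \frac{1243}{- \frac{63}{2} + 12} = - \frac{1243}{- \frac{39}{2}} = \left(-1243\right) \left(- \frac{2}{39}\right) = \frac{2486}{39}$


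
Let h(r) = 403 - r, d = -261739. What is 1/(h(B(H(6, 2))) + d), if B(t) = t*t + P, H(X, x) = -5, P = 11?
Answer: -1/261372 ≈ -3.8260e-6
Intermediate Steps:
B(t) = 11 + t**2 (B(t) = t*t + 11 = t**2 + 11 = 11 + t**2)
1/(h(B(H(6, 2))) + d) = 1/((403 - (11 + (-5)**2)) - 261739) = 1/((403 - (11 + 25)) - 261739) = 1/((403 - 1*36) - 261739) = 1/((403 - 36) - 261739) = 1/(367 - 261739) = 1/(-261372) = -1/261372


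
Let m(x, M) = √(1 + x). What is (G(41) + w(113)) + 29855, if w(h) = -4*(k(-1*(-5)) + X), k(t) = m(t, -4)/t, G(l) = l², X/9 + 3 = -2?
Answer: 31716 - 4*√6/5 ≈ 31714.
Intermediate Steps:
X = -45 (X = -27 + 9*(-2) = -27 - 18 = -45)
k(t) = √(1 + t)/t
w(h) = 180 - 4*√6/5 (w(h) = -4*(√(1 - 1*(-5))/((-1*(-5))) - 45) = -4*(√(1 + 5)/5 - 45) = -4*(√6/5 - 45) = -4*(-45 + √6/5) = 180 - 4*√6/5)
(G(41) + w(113)) + 29855 = (41² + (180 - 4*√6/5)) + 29855 = (1681 + (180 - 4*√6/5)) + 29855 = (1861 - 4*√6/5) + 29855 = 31716 - 4*√6/5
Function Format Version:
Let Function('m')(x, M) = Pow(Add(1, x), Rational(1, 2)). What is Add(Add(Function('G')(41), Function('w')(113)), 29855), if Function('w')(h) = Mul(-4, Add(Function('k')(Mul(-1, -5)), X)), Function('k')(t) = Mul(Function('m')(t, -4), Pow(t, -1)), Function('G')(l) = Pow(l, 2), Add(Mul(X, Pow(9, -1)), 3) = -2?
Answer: Add(31716, Mul(Rational(-4, 5), Pow(6, Rational(1, 2)))) ≈ 31714.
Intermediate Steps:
X = -45 (X = Add(-27, Mul(9, -2)) = Add(-27, -18) = -45)
Function('k')(t) = Mul(Pow(t, -1), Pow(Add(1, t), Rational(1, 2))) (Function('k')(t) = Mul(Pow(Add(1, t), Rational(1, 2)), Pow(t, -1)) = Mul(Pow(t, -1), Pow(Add(1, t), Rational(1, 2))))
Function('w')(h) = Add(180, Mul(Rational(-4, 5), Pow(6, Rational(1, 2)))) (Function('w')(h) = Mul(-4, Add(Mul(Pow(Mul(-1, -5), -1), Pow(Add(1, Mul(-1, -5)), Rational(1, 2))), -45)) = Mul(-4, Add(Mul(Pow(5, -1), Pow(Add(1, 5), Rational(1, 2))), -45)) = Mul(-4, Add(Mul(Rational(1, 5), Pow(6, Rational(1, 2))), -45)) = Mul(-4, Add(-45, Mul(Rational(1, 5), Pow(6, Rational(1, 2))))) = Add(180, Mul(Rational(-4, 5), Pow(6, Rational(1, 2)))))
Add(Add(Function('G')(41), Function('w')(113)), 29855) = Add(Add(Pow(41, 2), Add(180, Mul(Rational(-4, 5), Pow(6, Rational(1, 2))))), 29855) = Add(Add(1681, Add(180, Mul(Rational(-4, 5), Pow(6, Rational(1, 2))))), 29855) = Add(Add(1861, Mul(Rational(-4, 5), Pow(6, Rational(1, 2)))), 29855) = Add(31716, Mul(Rational(-4, 5), Pow(6, Rational(1, 2))))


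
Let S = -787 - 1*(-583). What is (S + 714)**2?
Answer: 260100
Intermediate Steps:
S = -204 (S = -787 + 583 = -204)
(S + 714)**2 = (-204 + 714)**2 = 510**2 = 260100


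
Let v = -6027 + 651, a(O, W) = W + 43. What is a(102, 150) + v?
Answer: -5183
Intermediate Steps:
a(O, W) = 43 + W
v = -5376
a(102, 150) + v = (43 + 150) - 5376 = 193 - 5376 = -5183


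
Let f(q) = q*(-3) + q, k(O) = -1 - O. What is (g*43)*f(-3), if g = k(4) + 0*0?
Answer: -1290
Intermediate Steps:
g = -5 (g = (-1 - 1*4) + 0*0 = (-1 - 4) + 0 = -5 + 0 = -5)
f(q) = -2*q (f(q) = -3*q + q = -2*q)
(g*43)*f(-3) = (-5*43)*(-2*(-3)) = -215*6 = -1290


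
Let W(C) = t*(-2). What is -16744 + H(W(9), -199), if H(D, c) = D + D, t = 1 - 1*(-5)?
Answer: -16768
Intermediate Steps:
t = 6 (t = 1 + 5 = 6)
W(C) = -12 (W(C) = 6*(-2) = -12)
H(D, c) = 2*D
-16744 + H(W(9), -199) = -16744 + 2*(-12) = -16744 - 24 = -16768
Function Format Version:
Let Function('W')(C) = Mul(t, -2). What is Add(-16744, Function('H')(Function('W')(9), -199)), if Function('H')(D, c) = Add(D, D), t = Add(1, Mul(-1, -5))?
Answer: -16768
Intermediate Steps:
t = 6 (t = Add(1, 5) = 6)
Function('W')(C) = -12 (Function('W')(C) = Mul(6, -2) = -12)
Function('H')(D, c) = Mul(2, D)
Add(-16744, Function('H')(Function('W')(9), -199)) = Add(-16744, Mul(2, -12)) = Add(-16744, -24) = -16768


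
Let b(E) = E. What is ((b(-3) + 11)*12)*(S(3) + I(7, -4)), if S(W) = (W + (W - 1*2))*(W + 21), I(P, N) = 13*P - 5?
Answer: 17472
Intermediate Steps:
I(P, N) = -5 + 13*P
S(W) = (-2 + 2*W)*(21 + W) (S(W) = (W + (W - 2))*(21 + W) = (W + (-2 + W))*(21 + W) = (-2 + 2*W)*(21 + W))
((b(-3) + 11)*12)*(S(3) + I(7, -4)) = ((-3 + 11)*12)*((-42 + 2*3² + 40*3) + (-5 + 13*7)) = (8*12)*((-42 + 2*9 + 120) + (-5 + 91)) = 96*((-42 + 18 + 120) + 86) = 96*(96 + 86) = 96*182 = 17472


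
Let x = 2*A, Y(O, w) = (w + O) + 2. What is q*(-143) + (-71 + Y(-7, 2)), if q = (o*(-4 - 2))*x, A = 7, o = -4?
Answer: -48122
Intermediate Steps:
Y(O, w) = 2 + O + w (Y(O, w) = (O + w) + 2 = 2 + O + w)
x = 14 (x = 2*7 = 14)
q = 336 (q = -4*(-4 - 2)*14 = -4*(-6)*14 = 24*14 = 336)
q*(-143) + (-71 + Y(-7, 2)) = 336*(-143) + (-71 + (2 - 7 + 2)) = -48048 + (-71 - 3) = -48048 - 74 = -48122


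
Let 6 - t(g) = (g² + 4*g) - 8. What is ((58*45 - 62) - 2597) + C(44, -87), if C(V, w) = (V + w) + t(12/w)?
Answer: -65150/841 ≈ -77.467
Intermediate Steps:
t(g) = 14 - g² - 4*g (t(g) = 6 - ((g² + 4*g) - 8) = 6 - (-8 + g² + 4*g) = 6 + (8 - g² - 4*g) = 14 - g² - 4*g)
C(V, w) = 14 + V + w - 144/w² - 48/w (C(V, w) = (V + w) + (14 - (12/w)² - 48/w) = (V + w) + (14 - 144/w² - 48/w) = 14 + V + w - 144/w² - 48/w)
((58*45 - 62) - 2597) + C(44, -87) = ((58*45 - 62) - 2597) + (14 + 44 - 87 - 144/(-87)² - 48/(-87)) = ((2610 - 62) - 2597) + (14 + 44 - 87 - 144*1/7569 - 48*(-1/87)) = (2548 - 2597) + (14 + 44 - 87 - 16/841 + 16/29) = -49 - 23941/841 = -65150/841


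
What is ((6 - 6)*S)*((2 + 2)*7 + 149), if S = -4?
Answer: 0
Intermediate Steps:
((6 - 6)*S)*((2 + 2)*7 + 149) = ((6 - 6)*(-4))*((2 + 2)*7 + 149) = (0*(-4))*(4*7 + 149) = 0*(28 + 149) = 0*177 = 0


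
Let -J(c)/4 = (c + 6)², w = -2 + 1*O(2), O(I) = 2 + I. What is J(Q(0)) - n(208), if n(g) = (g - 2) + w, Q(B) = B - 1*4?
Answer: -224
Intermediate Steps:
Q(B) = -4 + B (Q(B) = B - 4 = -4 + B)
w = 2 (w = -2 + 1*(2 + 2) = -2 + 1*4 = -2 + 4 = 2)
n(g) = g (n(g) = (g - 2) + 2 = (-2 + g) + 2 = g)
J(c) = -4*(6 + c)² (J(c) = -4*(c + 6)² = -4*(6 + c)²)
J(Q(0)) - n(208) = -4*(6 + (-4 + 0))² - 1*208 = -4*(6 - 4)² - 208 = -4*2² - 208 = -4*4 - 208 = -16 - 208 = -224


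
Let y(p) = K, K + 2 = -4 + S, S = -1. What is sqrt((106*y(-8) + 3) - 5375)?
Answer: I*sqrt(6114) ≈ 78.192*I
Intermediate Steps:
K = -7 (K = -2 + (-4 - 1) = -2 - 5 = -7)
y(p) = -7
sqrt((106*y(-8) + 3) - 5375) = sqrt((106*(-7) + 3) - 5375) = sqrt((-742 + 3) - 5375) = sqrt(-739 - 5375) = sqrt(-6114) = I*sqrt(6114)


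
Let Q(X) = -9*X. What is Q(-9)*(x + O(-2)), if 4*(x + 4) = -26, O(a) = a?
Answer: -2025/2 ≈ -1012.5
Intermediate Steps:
x = -21/2 (x = -4 + (1/4)*(-26) = -4 - 13/2 = -21/2 ≈ -10.500)
Q(-9)*(x + O(-2)) = (-9*(-9))*(-21/2 - 2) = 81*(-25/2) = -2025/2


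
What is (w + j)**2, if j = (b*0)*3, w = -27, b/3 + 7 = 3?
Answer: 729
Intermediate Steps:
b = -12 (b = -21 + 3*3 = -21 + 9 = -12)
j = 0 (j = -12*0*3 = 0*3 = 0)
(w + j)**2 = (-27 + 0)**2 = (-27)**2 = 729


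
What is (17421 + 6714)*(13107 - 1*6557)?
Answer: 158084250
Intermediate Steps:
(17421 + 6714)*(13107 - 1*6557) = 24135*(13107 - 6557) = 24135*6550 = 158084250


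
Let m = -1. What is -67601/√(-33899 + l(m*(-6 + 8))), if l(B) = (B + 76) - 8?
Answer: 67601*I*√33833/33833 ≈ 367.52*I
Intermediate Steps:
l(B) = 68 + B (l(B) = (76 + B) - 8 = 68 + B)
-67601/√(-33899 + l(m*(-6 + 8))) = -67601/√(-33899 + (68 - (-6 + 8))) = -67601/√(-33899 + (68 - 1*2)) = -67601/√(-33899 + (68 - 2)) = -67601/√(-33899 + 66) = -67601*(-I*√33833/33833) = -(-67601)*I*√33833/33833 = 67601*I*√33833/33833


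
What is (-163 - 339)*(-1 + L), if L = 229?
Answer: -114456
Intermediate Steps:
(-163 - 339)*(-1 + L) = (-163 - 339)*(-1 + 229) = -502*228 = -114456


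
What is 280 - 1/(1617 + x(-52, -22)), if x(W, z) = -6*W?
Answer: 540119/1929 ≈ 280.00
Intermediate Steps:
280 - 1/(1617 + x(-52, -22)) = 280 - 1/(1617 - 6*(-52)) = 280 - 1/(1617 + 312) = 280 - 1/1929 = 540119/1929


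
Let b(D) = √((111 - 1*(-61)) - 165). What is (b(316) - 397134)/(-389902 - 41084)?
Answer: 66189/71831 - √7/430986 ≈ 0.92145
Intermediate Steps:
b(D) = √7 (b(D) = √((111 + 61) - 165) = √(172 - 165) = √7)
(b(316) - 397134)/(-389902 - 41084) = (√7 - 397134)/(-389902 - 41084) = (-397134 + √7)/(-430986) = (-397134 + √7)*(-1/430986) = 66189/71831 - √7/430986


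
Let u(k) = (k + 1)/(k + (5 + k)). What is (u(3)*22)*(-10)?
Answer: -80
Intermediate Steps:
u(k) = (1 + k)/(5 + 2*k)
(u(3)*22)*(-10) = (((1 + 3)/(5 + 2*3))*22)*(-10) = ((4/(5 + 6))*22)*(-10) = ((4/11)*22)*(-10) = 8*(-10) = -80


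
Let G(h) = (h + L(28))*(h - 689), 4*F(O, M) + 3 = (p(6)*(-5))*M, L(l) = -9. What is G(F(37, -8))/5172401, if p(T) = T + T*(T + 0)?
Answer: -136203/6366032 ≈ -0.021395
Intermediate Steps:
p(T) = T + T² (p(T) = T + T*T = T + T²)
F(O, M) = -¾ - 105*M/2 (F(O, M) = -¾ + (((6*(1 + 6))*(-5))*M)/4 = -¾ + (((6*7)*(-5))*M)/4 = -¾ + ((42*(-5))*M)/4 = -¾ + (-210*M)/4 = -¾ - 105*M/2)
G(h) = (-689 + h)*(-9 + h) (G(h) = (h - 9)*(h - 689) = (-9 + h)*(-689 + h) = (-689 + h)*(-9 + h))
G(F(37, -8))/5172401 = (6201 + (-¾ - 105/2*(-8))² - 698*(-¾ - 105/2*(-8)))/5172401 = (6201 + (-¾ + 420)² - 698*(-¾ + 420))*(1/5172401) = (6201 + (1677/4)² - 698*1677/4)*(1/5172401) = (6201 + 2812329/16 - 585273/2)*(1/5172401) = -1770639/16*1/5172401 = -136203/6366032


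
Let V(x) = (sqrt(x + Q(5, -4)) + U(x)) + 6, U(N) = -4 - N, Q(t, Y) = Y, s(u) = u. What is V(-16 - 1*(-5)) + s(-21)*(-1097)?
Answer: 23050 + I*sqrt(15) ≈ 23050.0 + 3.873*I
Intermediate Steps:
V(x) = 2 + sqrt(-4 + x) - x (V(x) = (sqrt(x - 4) + (-4 - x)) + 6 = (sqrt(-4 + x) + (-4 - x)) + 6 = (-4 + sqrt(-4 + x) - x) + 6 = 2 + sqrt(-4 + x) - x)
V(-16 - 1*(-5)) + s(-21)*(-1097) = (2 + sqrt(-4 + (-16 - 1*(-5))) - (-16 - 1*(-5))) - 21*(-1097) = (2 + sqrt(-4 + (-16 + 5)) - (-16 + 5)) + 23037 = (2 + sqrt(-4 - 11) - 1*(-11)) + 23037 = (2 + sqrt(-15) + 11) + 23037 = (2 + I*sqrt(15) + 11) + 23037 = (13 + I*sqrt(15)) + 23037 = 23050 + I*sqrt(15)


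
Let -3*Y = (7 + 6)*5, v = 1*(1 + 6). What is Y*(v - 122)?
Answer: 7475/3 ≈ 2491.7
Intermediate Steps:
v = 7 (v = 1*7 = 7)
Y = -65/3 (Y = -(7 + 6)*5/3 = -13*5/3 = -⅓*65 = -65/3 ≈ -21.667)
Y*(v - 122) = -65*(7 - 122)/3 = -65/3*(-115) = 7475/3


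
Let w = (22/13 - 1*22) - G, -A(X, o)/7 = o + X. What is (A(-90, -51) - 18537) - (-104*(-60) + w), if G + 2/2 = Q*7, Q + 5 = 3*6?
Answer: -307836/13 ≈ -23680.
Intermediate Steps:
A(X, o) = -7*X - 7*o (A(X, o) = -7*(o + X) = -7*(X + o) = -7*X - 7*o)
Q = 13 (Q = -5 + 3*6 = -5 + 18 = 13)
G = 90 (G = -1 + 13*7 = -1 + 91 = 90)
w = -1434/13 (w = (22/13 - 1*22) - 1*90 = (22*(1/13) - 22) - 90 = (22/13 - 22) - 90 = -264/13 - 90 = -1434/13 ≈ -110.31)
(A(-90, -51) - 18537) - (-104*(-60) + w) = ((-7*(-90) - 7*(-51)) - 18537) - (-104*(-60) - 1434/13) = ((630 + 357) - 18537) - (6240 - 1434/13) = (987 - 18537) - 1*79686/13 = -17550 - 79686/13 = -307836/13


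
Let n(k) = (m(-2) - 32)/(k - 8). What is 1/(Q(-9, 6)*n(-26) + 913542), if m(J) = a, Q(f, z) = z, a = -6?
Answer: 17/15530328 ≈ 1.0946e-6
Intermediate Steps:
m(J) = -6
n(k) = -38/(-8 + k) (n(k) = (-6 - 32)/(k - 8) = -38/(-8 + k))
1/(Q(-9, 6)*n(-26) + 913542) = 1/(6*(-38/(-8 - 26)) + 913542) = 1/(6*(-38/(-34)) + 913542) = 1/(6*(-38*(-1/34)) + 913542) = 1/(6*(19/17) + 913542) = 1/(114/17 + 913542) = 1/(15530328/17) = 17/15530328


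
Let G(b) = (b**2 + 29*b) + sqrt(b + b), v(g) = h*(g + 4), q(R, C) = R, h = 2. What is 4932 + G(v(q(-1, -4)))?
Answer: 5142 + 2*sqrt(3) ≈ 5145.5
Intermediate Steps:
v(g) = 8 + 2*g (v(g) = 2*(g + 4) = 2*(4 + g) = 8 + 2*g)
G(b) = b**2 + 29*b + sqrt(2)*sqrt(b) (G(b) = (b**2 + 29*b) + sqrt(2*b) = (b**2 + 29*b) + sqrt(2)*sqrt(b) = b**2 + 29*b + sqrt(2)*sqrt(b))
4932 + G(v(q(-1, -4))) = 4932 + ((8 + 2*(-1))**2 + 29*(8 + 2*(-1)) + sqrt(2)*sqrt(8 + 2*(-1))) = 4932 + ((8 - 2)**2 + 29*(8 - 2) + sqrt(2)*sqrt(8 - 2)) = 4932 + (6**2 + 29*6 + sqrt(2)*sqrt(6)) = 4932 + (36 + 174 + 2*sqrt(3)) = 4932 + (210 + 2*sqrt(3)) = 5142 + 2*sqrt(3)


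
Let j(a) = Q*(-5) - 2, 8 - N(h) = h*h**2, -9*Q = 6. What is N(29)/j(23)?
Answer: -73143/4 ≈ -18286.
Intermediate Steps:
Q = -2/3 (Q = -1/9*6 = -2/3 ≈ -0.66667)
N(h) = 8 - h**3 (N(h) = 8 - h*h**2 = 8 - h**3)
j(a) = 4/3 (j(a) = -2/3*(-5) - 2 = 10/3 - 2 = 4/3)
N(29)/j(23) = (8 - 1*29**3)/(4/3) = (8 - 1*24389)*(3/4) = (8 - 24389)*(3/4) = -24381*3/4 = -73143/4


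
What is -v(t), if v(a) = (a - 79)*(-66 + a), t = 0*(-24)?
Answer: -5214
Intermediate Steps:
t = 0
v(a) = (-79 + a)*(-66 + a)
-v(t) = -(5214 + 0² - 145*0) = -(5214 + 0 + 0) = -1*5214 = -5214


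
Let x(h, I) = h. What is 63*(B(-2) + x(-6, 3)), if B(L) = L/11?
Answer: -4284/11 ≈ -389.45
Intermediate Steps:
B(L) = L/11 (B(L) = L*(1/11) = L/11)
63*(B(-2) + x(-6, 3)) = 63*((1/11)*(-2) - 6) = 63*(-2/11 - 6) = 63*(-68/11) = -4284/11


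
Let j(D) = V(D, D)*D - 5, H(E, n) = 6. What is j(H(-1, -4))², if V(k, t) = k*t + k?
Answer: 61009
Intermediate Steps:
V(k, t) = k + k*t
j(D) = -5 + D²*(1 + D) (j(D) = (D*(1 + D))*D - 5 = D²*(1 + D) - 5 = -5 + D²*(1 + D))
j(H(-1, -4))² = (-5 + 6²*(1 + 6))² = (-5 + 36*7)² = (-5 + 252)² = 247² = 61009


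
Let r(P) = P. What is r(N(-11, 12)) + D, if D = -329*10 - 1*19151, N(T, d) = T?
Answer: -22452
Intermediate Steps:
D = -22441 (D = -3290 - 19151 = -22441)
r(N(-11, 12)) + D = -11 - 22441 = -22452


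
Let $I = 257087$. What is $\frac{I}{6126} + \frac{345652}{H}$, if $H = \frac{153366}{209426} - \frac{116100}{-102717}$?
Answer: $\frac{281236819973416229}{1515150916906} \approx 1.8562 \cdot 10^{5}$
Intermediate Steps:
$H = \frac{2225980779}{1195089469}$ ($H = 153366 \cdot \frac{1}{209426} - - \frac{12900}{11413} = \frac{76683}{104713} + \frac{12900}{11413} = \frac{2225980779}{1195089469} \approx 1.8626$)
$\frac{I}{6126} + \frac{345652}{H} = \frac{257087}{6126} + \frac{345652}{\frac{2225980779}{1195089469}} = 257087 \cdot \frac{1}{6126} + 345652 \cdot \frac{1195089469}{2225980779} = \frac{257087}{6126} + \frac{413085065138788}{2225980779} = \frac{281236819973416229}{1515150916906}$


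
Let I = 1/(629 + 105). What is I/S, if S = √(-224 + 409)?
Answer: √185/135790 ≈ 0.00010017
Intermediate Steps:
S = √185 ≈ 13.601
I = 1/734 ≈ 0.0013624
I/S = 1/(734*(√185)) = (√185/185)/734 = √185/135790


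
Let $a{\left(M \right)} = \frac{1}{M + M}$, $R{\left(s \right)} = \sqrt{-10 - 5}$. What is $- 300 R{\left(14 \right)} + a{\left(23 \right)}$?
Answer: $\frac{1}{46} - 300 i \sqrt{15} \approx 0.021739 - 1161.9 i$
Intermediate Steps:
$R{\left(s \right)} = i \sqrt{15}$ ($R{\left(s \right)} = \sqrt{-15} = i \sqrt{15}$)
$a{\left(M \right)} = \frac{1}{2 M}$
$- 300 R{\left(14 \right)} + a{\left(23 \right)} = - 300 i \sqrt{15} + \frac{1}{2 \cdot 23} = - 300 i \sqrt{15} + \frac{1}{2} \cdot \frac{1}{23} = - 300 i \sqrt{15} + \frac{1}{46} = \frac{1}{46} - 300 i \sqrt{15}$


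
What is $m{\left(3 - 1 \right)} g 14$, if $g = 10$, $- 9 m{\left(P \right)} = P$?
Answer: $- \frac{280}{9} \approx -31.111$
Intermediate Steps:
$m{\left(P \right)} = - \frac{P}{9}$
$m{\left(3 - 1 \right)} g 14 = - \frac{3 - 1}{9} \cdot 10 \cdot 14 = \left(- \frac{1}{9}\right) 2 \cdot 10 \cdot 14 = \left(- \frac{2}{9}\right) 10 \cdot 14 = \left(- \frac{20}{9}\right) 14 = - \frac{280}{9}$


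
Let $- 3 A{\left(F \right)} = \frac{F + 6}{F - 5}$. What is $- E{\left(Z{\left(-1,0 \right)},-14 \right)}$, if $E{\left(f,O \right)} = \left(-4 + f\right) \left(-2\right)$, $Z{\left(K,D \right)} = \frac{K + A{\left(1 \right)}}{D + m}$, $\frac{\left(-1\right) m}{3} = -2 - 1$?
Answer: $- \frac{437}{54} \approx -8.0926$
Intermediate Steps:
$A{\left(F \right)} = - \frac{6 + F}{3 \left(-5 + F\right)}$ ($A{\left(F \right)} = - \frac{\left(F + 6\right) \frac{1}{F - 5}}{3} = - \frac{\left(6 + F\right) \frac{1}{-5 + F}}{3} = - \frac{\frac{1}{-5 + F} \left(6 + F\right)}{3} = - \frac{6 + F}{3 \left(-5 + F\right)}$)
$m = 9$ ($m = - 3 \left(-2 - 1\right) = \left(-3\right) \left(-3\right) = 9$)
$Z{\left(K,D \right)} = \frac{\frac{7}{12} + K}{9 + D}$ ($Z{\left(K,D \right)} = \frac{K + \frac{-6 - 1}{3 \left(-5 + 1\right)}}{D + 9} = \frac{K + \frac{-6 - 1}{3 \left(-4\right)}}{9 + D} = \frac{K + \frac{1}{3} \left(- \frac{1}{4}\right) \left(-7\right)}{9 + D} = \frac{K + \frac{7}{12}}{9 + D} = \frac{\frac{7}{12} + K}{9 + D}$)
$E{\left(f,O \right)} = 8 - 2 f$
$- E{\left(Z{\left(-1,0 \right)},-14 \right)} = - (8 - 2 \frac{\frac{7}{12} - 1}{9 + 0}) = - (8 - 2 \cdot \frac{1}{9} \left(- \frac{5}{12}\right)) = - (8 - - \frac{5}{54}) = - (8 + \frac{5}{54}) = \left(-1\right) \frac{437}{54} = - \frac{437}{54}$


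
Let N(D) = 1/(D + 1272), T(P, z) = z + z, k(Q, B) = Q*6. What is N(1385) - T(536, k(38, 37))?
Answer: -1211591/2657 ≈ -456.00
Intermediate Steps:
k(Q, B) = 6*Q
T(P, z) = 2*z
N(D) = 1/(1272 + D)
N(1385) - T(536, k(38, 37)) = 1/(1272 + 1385) - 2*6*38 = 1/2657 - 2*228 = 1/2657 - 1*456 = 1/2657 - 456 = -1211591/2657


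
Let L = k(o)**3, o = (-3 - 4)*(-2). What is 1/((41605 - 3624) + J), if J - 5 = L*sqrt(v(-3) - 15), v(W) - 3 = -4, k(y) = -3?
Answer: 6331/240491310 + 3*I/40081885 ≈ 2.6325e-5 + 7.4847e-8*I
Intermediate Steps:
o = 14 (o = -7*(-2) = 14)
v(W) = -1 (v(W) = 3 - 4 = -1)
L = -27 (L = (-3)**3 = -27)
J = 5 - 108*I (J = 5 - 27*sqrt(-1 - 15) = 5 - 108*I ≈ 5.0 - 108.0*I)
1/((41605 - 3624) + J) = 1/((41605 - 3624) + (5 - 108*I)) = 1/(37981 + (5 - 108*I)) = 1/(37986 - 108*I) = (37986 + 108*I)/1442947860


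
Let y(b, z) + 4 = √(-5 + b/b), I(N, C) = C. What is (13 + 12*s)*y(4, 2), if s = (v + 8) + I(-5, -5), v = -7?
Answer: 140 - 70*I ≈ 140.0 - 70.0*I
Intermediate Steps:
y(b, z) = -4 + 2*I (y(b, z) = -4 + √(-5 + b/b) = -4 + √(-5 + 1) = -4 + √(-4) = -4 + 2*I)
s = -4 (s = (-7 + 8) - 5 = 1 - 5 = -4)
(13 + 12*s)*y(4, 2) = (13 + 12*(-4))*(-4 + 2*I) = (13 - 48)*(-4 + 2*I) = -35*(-4 + 2*I) = 140 - 70*I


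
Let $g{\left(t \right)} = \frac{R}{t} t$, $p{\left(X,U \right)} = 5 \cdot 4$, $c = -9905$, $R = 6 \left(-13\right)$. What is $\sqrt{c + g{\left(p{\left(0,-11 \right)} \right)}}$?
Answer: $i \sqrt{9983} \approx 99.915 i$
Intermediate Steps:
$R = -78$
$p{\left(X,U \right)} = 20$
$g{\left(t \right)} = -78$ ($g{\left(t \right)} = - \frac{78}{t} t = -78$)
$\sqrt{c + g{\left(p{\left(0,-11 \right)} \right)}} = \sqrt{-9905 - 78} = \sqrt{-9983} = i \sqrt{9983}$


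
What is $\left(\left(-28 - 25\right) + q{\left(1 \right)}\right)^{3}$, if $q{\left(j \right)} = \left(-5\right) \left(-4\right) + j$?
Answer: $-32768$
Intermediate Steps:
$q{\left(j \right)} = 20 + j$
$\left(\left(-28 - 25\right) + q{\left(1 \right)}\right)^{3} = \left(\left(-28 - 25\right) + \left(20 + 1\right)\right)^{3} = \left(-53 + 21\right)^{3} = \left(-32\right)^{3} = -32768$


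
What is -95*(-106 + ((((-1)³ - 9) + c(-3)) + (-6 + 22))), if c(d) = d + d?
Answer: 10070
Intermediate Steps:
c(d) = 2*d
-95*(-106 + ((((-1)³ - 9) + c(-3)) + (-6 + 22))) = -95*(-106 + ((((-1)³ - 9) + 2*(-3)) + (-6 + 22))) = -95*(-106 + (((-1 - 9) - 6) + 16)) = -95*(-106 + ((-10 - 6) + 16)) = -95*(-106 + (-16 + 16)) = -95*(-106 + 0) = -95*(-106) = 10070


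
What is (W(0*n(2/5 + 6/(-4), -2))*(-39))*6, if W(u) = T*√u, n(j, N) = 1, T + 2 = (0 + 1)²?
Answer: 0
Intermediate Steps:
T = -1 (T = -2 + (0 + 1)² = -2 + 1² = -2 + 1 = -1)
W(u) = -√u
(W(0*n(2/5 + 6/(-4), -2))*(-39))*6 = (-√(0*1)*(-39))*6 = (-√0*(-39))*6 = (-1*0*(-39))*6 = (0*(-39))*6 = 0*6 = 0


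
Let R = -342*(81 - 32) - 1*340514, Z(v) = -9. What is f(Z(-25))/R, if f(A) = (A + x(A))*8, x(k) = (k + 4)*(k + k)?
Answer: -81/44659 ≈ -0.0018137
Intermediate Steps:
x(k) = 2*k*(4 + k) (x(k) = (4 + k)*(2*k) = 2*k*(4 + k))
f(A) = 8*A + 16*A*(4 + A) (f(A) = (A + 2*A*(4 + A))*8 = 8*A + 16*A*(4 + A))
R = -357272 (R = -342*49 - 340514 = -16758 - 340514 = -357272)
f(Z(-25))/R = (8*(-9)*(9 + 2*(-9)))/(-357272) = (8*(-9)*(9 - 18))*(-1/357272) = (8*(-9)*(-9))*(-1/357272) = 648*(-1/357272) = -81/44659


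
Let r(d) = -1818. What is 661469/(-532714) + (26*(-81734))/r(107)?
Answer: 565429723667/484237026 ≈ 1167.7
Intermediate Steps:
661469/(-532714) + (26*(-81734))/r(107) = 661469/(-532714) + (26*(-81734))/(-1818) = 661469*(-1/532714) - 2125084*(-1/1818) = -661469/532714 + 1062542/909 = 565429723667/484237026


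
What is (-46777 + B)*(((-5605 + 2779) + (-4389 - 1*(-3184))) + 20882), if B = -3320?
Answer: -844184547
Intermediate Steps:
(-46777 + B)*(((-5605 + 2779) + (-4389 - 1*(-3184))) + 20882) = (-46777 - 3320)*(((-5605 + 2779) + (-4389 - 1*(-3184))) + 20882) = -50097*((-2826 + (-4389 + 3184)) + 20882) = -50097*((-2826 - 1205) + 20882) = -50097*(-4031 + 20882) = -50097*16851 = -844184547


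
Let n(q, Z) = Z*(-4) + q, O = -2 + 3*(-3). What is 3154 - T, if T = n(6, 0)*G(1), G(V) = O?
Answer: 3220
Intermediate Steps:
O = -11 (O = -2 - 9 = -11)
n(q, Z) = q - 4*Z (n(q, Z) = -4*Z + q = q - 4*Z)
G(V) = -11
T = -66 (T = (6 - 4*0)*(-11) = (6 + 0)*(-11) = 6*(-11) = -66)
3154 - T = 3154 - 1*(-66) = 3154 + 66 = 3220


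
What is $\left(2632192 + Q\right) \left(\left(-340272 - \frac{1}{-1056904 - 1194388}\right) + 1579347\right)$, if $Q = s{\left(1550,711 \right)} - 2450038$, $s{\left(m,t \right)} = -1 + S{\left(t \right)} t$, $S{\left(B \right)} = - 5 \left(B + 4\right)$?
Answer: $- \frac{1645587843981528118}{562823} \approx -2.9238 \cdot 10^{12}$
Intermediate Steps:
$S{\left(B \right)} = -20 - 5 B$ ($S{\left(B \right)} = - 5 \left(4 + B\right) = -20 - 5 B$)
$s{\left(m,t \right)} = -1 + t \left(-20 - 5 t\right)$ ($s{\left(m,t \right)} = -1 + \left(-20 - 5 t\right) t = -1 + t \left(-20 - 5 t\right)$)
$Q = -4991864$ ($Q = \left(-1 - 3555 \left(4 + 711\right)\right) - 2450038 = \left(-1 - 3555 \cdot 715\right) - 2450038 = \left(-1 - 2541825\right) - 2450038 = -2541826 - 2450038 = -4991864$)
$\left(2632192 + Q\right) \left(\left(-340272 - \frac{1}{-1056904 - 1194388}\right) + 1579347\right) = \left(2632192 - 4991864\right) \left(\left(-340272 - \frac{1}{-1056904 - 1194388}\right) + 1579347\right) = - 2359672 \left(\left(-340272 - \frac{1}{-2251292}\right) + 1579347\right) = - 2359672 \left(\left(-340272 - - \frac{1}{2251292}\right) + 1579347\right) = - 2359672 \left(\left(-340272 + \frac{1}{2251292}\right) + 1579347\right) = - 2359672 \left(- \frac{766051631423}{2251292} + 1579347\right) = \left(-2359672\right) \frac{2789519634901}{2251292} = - \frac{1645587843981528118}{562823}$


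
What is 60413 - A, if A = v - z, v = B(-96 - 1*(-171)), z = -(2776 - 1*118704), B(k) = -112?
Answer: 176453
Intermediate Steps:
z = 115928 (z = -(2776 - 118704) = -1*(-115928) = 115928)
v = -112
A = -116040 (A = -112 - 1*115928 = -112 - 115928 = -116040)
60413 - A = 60413 - 1*(-116040) = 60413 + 116040 = 176453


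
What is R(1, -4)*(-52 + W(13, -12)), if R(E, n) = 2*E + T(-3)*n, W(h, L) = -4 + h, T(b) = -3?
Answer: -602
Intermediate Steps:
R(E, n) = -3*n + 2*E (R(E, n) = 2*E - 3*n = -3*n + 2*E)
R(1, -4)*(-52 + W(13, -12)) = (-3*(-4) + 2*1)*(-52 + (-4 + 13)) = (12 + 2)*(-52 + 9) = 14*(-43) = -602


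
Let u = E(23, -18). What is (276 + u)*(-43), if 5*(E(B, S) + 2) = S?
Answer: -58136/5 ≈ -11627.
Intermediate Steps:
E(B, S) = -2 + S/5
u = -28/5 (u = -2 + (⅕)*(-18) = -2 - 18/5 = -28/5 ≈ -5.6000)
(276 + u)*(-43) = (276 - 28/5)*(-43) = (1352/5)*(-43) = -58136/5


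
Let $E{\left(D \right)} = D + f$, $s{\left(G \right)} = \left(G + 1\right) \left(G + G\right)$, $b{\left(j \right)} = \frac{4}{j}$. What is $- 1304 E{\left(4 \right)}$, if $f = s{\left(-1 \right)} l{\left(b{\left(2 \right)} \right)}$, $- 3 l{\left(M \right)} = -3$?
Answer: $-5216$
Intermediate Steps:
$l{\left(M \right)} = 1$ ($l{\left(M \right)} = \left(- \frac{1}{3}\right) \left(-3\right) = 1$)
$s{\left(G \right)} = 2 G \left(1 + G\right)$ ($s{\left(G \right)} = \left(1 + G\right) 2 G = 2 G \left(1 + G\right)$)
$f = 0$ ($f = 2 \left(-1\right) \left(1 - 1\right) 1 = 2 \left(-1\right) 0 \cdot 1 = 0 \cdot 1 = 0$)
$E{\left(D \right)} = D$ ($E{\left(D \right)} = D + 0 = D$)
$- 1304 E{\left(4 \right)} = \left(-1304\right) 4 = -5216$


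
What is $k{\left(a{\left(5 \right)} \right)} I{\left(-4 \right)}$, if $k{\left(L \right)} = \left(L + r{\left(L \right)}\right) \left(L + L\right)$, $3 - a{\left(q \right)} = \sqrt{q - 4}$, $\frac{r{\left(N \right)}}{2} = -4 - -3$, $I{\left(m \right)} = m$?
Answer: $0$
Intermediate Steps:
$r{\left(N \right)} = -2$ ($r{\left(N \right)} = 2 \left(-4 - -3\right) = 2 \left(-4 + 3\right) = 2 \left(-1\right) = -2$)
$a{\left(q \right)} = 3 - \sqrt{-4 + q}$ ($a{\left(q \right)} = 3 - \sqrt{q - 4} = 3 - \sqrt{-4 + q}$)
$k{\left(L \right)} = 2 L \left(-2 + L\right)$ ($k{\left(L \right)} = \left(L - 2\right) \left(L + L\right) = \left(-2 + L\right) 2 L = 2 L \left(-2 + L\right)$)
$k{\left(a{\left(5 \right)} \right)} I{\left(-4 \right)} = 2 \left(3 - \sqrt{-4 + 5}\right) \left(-2 + \left(3 - \sqrt{-4 + 5}\right)\right) \left(-4\right) = 2 \left(3 - \sqrt{1}\right) \left(-2 + \left(3 - \sqrt{1}\right)\right) \left(-4\right) = 2 \left(3 - 1\right) \left(-2 + \left(3 - 1\right)\right) \left(-4\right) = 2 \cdot 2 \left(-2 + 2\right) \left(-4\right) = 2 \cdot 2 \cdot 0 \left(-4\right) = 0 \left(-4\right) = 0$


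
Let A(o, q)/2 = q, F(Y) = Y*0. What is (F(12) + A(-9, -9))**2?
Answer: 324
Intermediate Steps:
F(Y) = 0
A(o, q) = 2*q
(F(12) + A(-9, -9))**2 = (0 + 2*(-9))**2 = (0 - 18)**2 = (-18)**2 = 324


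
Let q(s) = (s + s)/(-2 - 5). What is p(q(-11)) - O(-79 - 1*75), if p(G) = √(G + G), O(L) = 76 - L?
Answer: -230 + 2*√77/7 ≈ -227.49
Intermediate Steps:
q(s) = -2*s/7 (q(s) = (2*s)/(-7) = (2*s)*(-⅐) = -2*s/7)
p(G) = √2*√G (p(G) = √(2*G) = √2*√G)
p(q(-11)) - O(-79 - 1*75) = √2*√(-2/7*(-11)) - (76 - (-79 - 1*75)) = √2*√(22/7) - (76 - (-79 - 75)) = √2*(√154/7) - (76 - 1*(-154)) = 2*√77/7 - (76 + 154) = 2*√77/7 - 1*230 = 2*√77/7 - 230 = -230 + 2*√77/7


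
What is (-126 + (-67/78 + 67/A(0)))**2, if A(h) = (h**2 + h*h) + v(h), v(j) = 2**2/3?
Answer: 142826401/24336 ≈ 5868.9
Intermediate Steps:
v(j) = 4/3 (v(j) = 4*(1/3) = 4/3)
A(h) = 4/3 + 2*h**2 (A(h) = (h**2 + h*h) + 4/3 = (h**2 + h**2) + 4/3 = 2*h**2 + 4/3 = 4/3 + 2*h**2)
(-126 + (-67/78 + 67/A(0)))**2 = (-126 + (-67/78 + 67/(4/3 + 2*0**2)))**2 = (-126 + (-67*1/78 + 67/(4/3 + 2*0)))**2 = (-126 + (-67/78 + 67/(4/3 + 0)))**2 = (-126 + (-67/78 + 67/(4/3)))**2 = (-126 + (-67/78 + 67*(3/4)))**2 = (-126 + (-67/78 + 201/4))**2 = (-126 + 7705/156)**2 = (-11951/156)**2 = 142826401/24336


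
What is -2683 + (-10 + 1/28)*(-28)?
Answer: -2404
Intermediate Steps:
-2683 + (-10 + 1/28)*(-28) = -2683 - 279/28*(-28) = -2683 + 279 = -2404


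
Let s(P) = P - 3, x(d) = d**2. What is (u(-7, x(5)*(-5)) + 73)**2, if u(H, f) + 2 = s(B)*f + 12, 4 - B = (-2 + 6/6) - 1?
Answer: 85264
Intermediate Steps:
B = 6 (B = 4 - ((-2 + 6/6) - 1) = 4 - ((-2 + 6*(1/6)) - 1) = 4 - ((-2 + 1) - 1) = 4 - (-1 - 1) = 4 - 1*(-2) = 4 + 2 = 6)
s(P) = -3 + P
u(H, f) = 10 + 3*f (u(H, f) = -2 + ((-3 + 6)*f + 12) = -2 + (3*f + 12) = -2 + (12 + 3*f) = 10 + 3*f)
(u(-7, x(5)*(-5)) + 73)**2 = ((10 + 3*(5**2*(-5))) + 73)**2 = ((10 + 3*(25*(-5))) + 73)**2 = ((10 + 3*(-125)) + 73)**2 = ((10 - 375) + 73)**2 = (-365 + 73)**2 = (-292)**2 = 85264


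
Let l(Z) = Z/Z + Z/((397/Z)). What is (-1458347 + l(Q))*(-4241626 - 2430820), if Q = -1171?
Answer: 3853952237397966/397 ≈ 9.7077e+12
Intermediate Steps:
l(Z) = 1 + Z²/397 (l(Z) = 1 + Z*(Z/397) = 1 + Z²/397)
(-1458347 + l(Q))*(-4241626 - 2430820) = (-1458347 + (1 + (1/397)*(-1171)²))*(-4241626 - 2430820) = (-1458347 + (1 + (1/397)*1371241))*(-6672446) = (-1458347 + (1 + 1371241/397))*(-6672446) = (-1458347 + 1371638/397)*(-6672446) = -577592121/397*(-6672446) = 3853952237397966/397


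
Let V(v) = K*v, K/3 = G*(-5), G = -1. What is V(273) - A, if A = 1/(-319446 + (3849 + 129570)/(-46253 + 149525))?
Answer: 3463917861413/845889587 ≈ 4095.0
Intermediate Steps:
K = 15 (K = 3*(-1*(-5)) = 3*5 = 15)
V(v) = 15*v
A = -2648/845889587 (A = 1/(-319446 + 133419/103272) = 1/(-319446 + 133419*(1/103272)) = 1/(-319446 + 3421/2648) = 1/(-845889587/2648) = -2648/845889587 ≈ -3.1304e-6)
V(273) - A = 15*273 - 1*(-2648/845889587) = 4095 + 2648/845889587 = 3463917861413/845889587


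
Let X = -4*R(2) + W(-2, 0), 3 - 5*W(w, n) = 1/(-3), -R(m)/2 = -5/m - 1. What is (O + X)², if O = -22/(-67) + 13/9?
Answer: 237560569/363609 ≈ 653.34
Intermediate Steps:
R(m) = 2 + 10/m (R(m) = -2*(-5/m - 1) = -2*(-1 - 5/m) = 2 + 10/m)
W(w, n) = ⅔ (W(w, n) = ⅗ - ⅕/(-3) = ⅗ - ⅕*(-⅓) = ⅗ + 1/15 = ⅔)
X = -82/3 (X = -4*(2 + 10/2) + ⅔ = -4*(2 + 10*(½)) + ⅔ = -4*(2 + 5) + ⅔ = -4*7 + ⅔ = -28 + ⅔ = -82/3 ≈ -27.333)
O = 1069/603 (O = -22*(-1/67) + 13*(⅑) = 22/67 + 13/9 = 1069/603 ≈ 1.7728)
(O + X)² = (1069/603 - 82/3)² = (-15413/603)² = 237560569/363609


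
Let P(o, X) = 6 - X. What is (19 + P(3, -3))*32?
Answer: 896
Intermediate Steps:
(19 + P(3, -3))*32 = (19 + (6 - 1*(-3)))*32 = (19 + (6 + 3))*32 = (19 + 9)*32 = 28*32 = 896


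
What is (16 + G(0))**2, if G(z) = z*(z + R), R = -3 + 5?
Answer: 256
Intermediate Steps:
R = 2
G(z) = z*(2 + z) (G(z) = z*(z + 2) = z*(2 + z))
(16 + G(0))**2 = (16 + 0*(2 + 0))**2 = (16 + 0*2)**2 = (16 + 0)**2 = 16**2 = 256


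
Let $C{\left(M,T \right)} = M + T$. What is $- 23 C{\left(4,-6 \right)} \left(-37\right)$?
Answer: $-1702$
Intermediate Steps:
$- 23 C{\left(4,-6 \right)} \left(-37\right) = - 23 \left(4 - 6\right) \left(-37\right) = \left(-23\right) \left(-2\right) \left(-37\right) = 46 \left(-37\right) = -1702$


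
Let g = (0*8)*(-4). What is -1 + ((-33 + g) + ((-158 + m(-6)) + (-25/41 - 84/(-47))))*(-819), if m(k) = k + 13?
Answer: 288530954/1927 ≈ 1.4973e+5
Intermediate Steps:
m(k) = 13 + k
g = 0 (g = 0*(-4) = 0)
-1 + ((-33 + g) + ((-158 + m(-6)) + (-25/41 - 84/(-47))))*(-819) = -1 + ((-33 + 0) + ((-158 + (13 - 6)) + (-25/41 - 84/(-47))))*(-819) = -1 + (-33 + ((-158 + 7) + (-25*1/41 - 84*(-1/47))))*(-819) = -1 + (-33 + (-151 + (-25/41 + 84/47)))*(-819) = -1 + (-33 + (-151 + 2269/1927))*(-819) = -1 + (-33 - 288708/1927)*(-819) = -1 - 352299/1927*(-819) = -1 + 288532881/1927 = 288530954/1927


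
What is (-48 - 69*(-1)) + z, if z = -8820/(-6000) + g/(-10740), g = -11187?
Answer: 210429/8950 ≈ 23.512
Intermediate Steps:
z = 22479/8950 (z = -8820/(-6000) - 11187/(-10740) = -8820*(-1/6000) - 11187*(-1/10740) = 147/100 + 3729/3580 = 22479/8950 ≈ 2.5116)
(-48 - 69*(-1)) + z = (-48 - 69*(-1)) + 22479/8950 = (-48 + 69) + 22479/8950 = 21 + 22479/8950 = 210429/8950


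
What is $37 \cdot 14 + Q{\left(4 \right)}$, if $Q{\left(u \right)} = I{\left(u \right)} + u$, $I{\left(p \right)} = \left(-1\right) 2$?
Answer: $520$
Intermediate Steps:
$I{\left(p \right)} = -2$
$Q{\left(u \right)} = -2 + u$
$37 \cdot 14 + Q{\left(4 \right)} = 37 \cdot 14 + \left(-2 + 4\right) = 518 + 2 = 520$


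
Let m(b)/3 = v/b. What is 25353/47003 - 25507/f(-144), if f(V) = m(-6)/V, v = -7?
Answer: 345284967519/329021 ≈ 1.0494e+6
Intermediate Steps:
m(b) = -21/b (m(b) = 3*(-7/b) = -21/b)
f(V) = 7/(2*V) (f(V) = (-21/(-6))/V = (-21*(-1/6))/V = 7/(2*V))
25353/47003 - 25507/f(-144) = 25353/47003 - 25507/((7/2)/(-144)) = 25353*(1/47003) - 25507/((7/2)*(-1/144)) = 25353/47003 - 25507/(-7/288) = 25353/47003 - 25507*(-288/7) = 25353/47003 + 7346016/7 = 345284967519/329021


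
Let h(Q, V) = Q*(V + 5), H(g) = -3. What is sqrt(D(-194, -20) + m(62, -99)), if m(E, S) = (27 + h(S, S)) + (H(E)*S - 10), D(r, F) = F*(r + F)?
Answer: 10*sqrt(139) ≈ 117.90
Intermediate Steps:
D(r, F) = F*(F + r)
h(Q, V) = Q*(5 + V)
m(E, S) = 17 - 3*S + S*(5 + S) (m(E, S) = (27 + S*(5 + S)) + (-3*S - 10) = (27 + S*(5 + S)) + (-10 - 3*S) = 17 - 3*S + S*(5 + S))
sqrt(D(-194, -20) + m(62, -99)) = sqrt(-20*(-20 - 194) + (17 + (-99)**2 + 2*(-99))) = sqrt(-20*(-214) + (17 + 9801 - 198)) = sqrt(4280 + 9620) = sqrt(13900) = 10*sqrt(139)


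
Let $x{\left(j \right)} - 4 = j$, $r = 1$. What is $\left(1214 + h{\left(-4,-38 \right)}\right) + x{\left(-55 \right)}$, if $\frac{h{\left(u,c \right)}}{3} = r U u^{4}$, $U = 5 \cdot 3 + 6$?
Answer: $17291$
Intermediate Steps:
$U = 21$ ($U = 15 + 6 = 21$)
$h{\left(u,c \right)} = 63 u^{4}$ ($h{\left(u,c \right)} = 3 \cdot 1 \cdot 21 u^{4} = 3 \cdot 21 u^{4} = 63 u^{4}$)
$x{\left(j \right)} = 4 + j$
$\left(1214 + h{\left(-4,-38 \right)}\right) + x{\left(-55 \right)} = \left(1214 + 63 \left(-4\right)^{4}\right) + \left(4 - 55\right) = \left(1214 + 63 \cdot 256\right) - 51 = \left(1214 + 16128\right) - 51 = 17342 - 51 = 17291$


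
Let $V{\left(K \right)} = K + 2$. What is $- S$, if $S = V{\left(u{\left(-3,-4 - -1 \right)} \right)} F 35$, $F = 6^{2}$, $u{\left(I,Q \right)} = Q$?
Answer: $1260$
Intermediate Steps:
$F = 36$
$V{\left(K \right)} = 2 + K$
$S = -1260$ ($S = \left(2 - 3\right) 36 \cdot 35 = \left(-1\right) 36 \cdot 35 = \left(-36\right) 35 = -1260$)
$- S = \left(-1\right) \left(-1260\right) = 1260$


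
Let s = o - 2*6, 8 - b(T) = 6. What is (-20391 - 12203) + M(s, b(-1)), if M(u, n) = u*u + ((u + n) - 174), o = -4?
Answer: -32526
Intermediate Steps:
b(T) = 2 (b(T) = 8 - 1*6 = 8 - 6 = 2)
s = -16 (s = -4 - 2*6 = -4 - 12 = -16)
M(u, n) = -174 + n + u + u² (M(u, n) = u² + ((n + u) - 174) = u² + (-174 + n + u) = -174 + n + u + u²)
(-20391 - 12203) + M(s, b(-1)) = (-20391 - 12203) + (-174 + 2 - 16 + (-16)²) = -32594 + (-174 + 2 - 16 + 256) = -32594 + 68 = -32526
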